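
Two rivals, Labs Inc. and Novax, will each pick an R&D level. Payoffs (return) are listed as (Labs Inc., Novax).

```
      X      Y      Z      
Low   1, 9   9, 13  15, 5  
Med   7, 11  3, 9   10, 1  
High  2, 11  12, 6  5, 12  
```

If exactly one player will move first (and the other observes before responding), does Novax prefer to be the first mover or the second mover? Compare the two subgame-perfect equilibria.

second

If Labs Inc. leads: Novax's best replies are Low→Y, Med→X, High→Z; Labs Inc.'s induced payoffs 9, 7, 5; outcome (Low, Y), payoffs (9, 13).
If Novax leads: Labs Inc.'s best replies are X→Med, Y→High, Z→Low; Novax's induced payoffs 11, 6, 5; outcome (Med, X), payoffs (7, 11).
Novax gets 11 moving first and 13 moving second, so Novax prefers to move second.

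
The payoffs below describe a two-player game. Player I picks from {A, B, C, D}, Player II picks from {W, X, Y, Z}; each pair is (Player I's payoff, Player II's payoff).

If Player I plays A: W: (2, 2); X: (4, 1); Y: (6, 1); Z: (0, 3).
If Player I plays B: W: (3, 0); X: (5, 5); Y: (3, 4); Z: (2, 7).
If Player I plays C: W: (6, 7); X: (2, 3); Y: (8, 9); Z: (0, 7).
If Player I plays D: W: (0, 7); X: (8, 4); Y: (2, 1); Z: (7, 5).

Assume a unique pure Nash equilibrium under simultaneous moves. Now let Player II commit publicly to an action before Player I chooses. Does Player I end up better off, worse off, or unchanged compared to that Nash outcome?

Work backward from Player I's decision.
- W → Player I plays C (best of 2, 3, 6, 0); Player II gets 7.
- X → Player I plays D (best of 4, 5, 2, 8); Player II gets 4.
- Y → Player I plays C (best of 6, 3, 8, 2); Player II gets 9.
- Z → Player I plays D (best of 0, 2, 0, 7); Player II gets 5.
Maximizing over 7, 4, 9, 5, Player II chooses Y. Subgame-perfect outcome: (C, Y) with payoffs (8, 9).
For the simultaneous game, intersect best replies.
Player I's best replies: W→C; X→D; Y→C; Z→D.
Player II's best replies: A→Z; B→Z; C→Y; D→W.
Only (C, Y) has each player best-responding; Nash payoffs (8, 9).
Player I earns 8 sequentially versus 8 at the Nash outcome: unchanged.

unchanged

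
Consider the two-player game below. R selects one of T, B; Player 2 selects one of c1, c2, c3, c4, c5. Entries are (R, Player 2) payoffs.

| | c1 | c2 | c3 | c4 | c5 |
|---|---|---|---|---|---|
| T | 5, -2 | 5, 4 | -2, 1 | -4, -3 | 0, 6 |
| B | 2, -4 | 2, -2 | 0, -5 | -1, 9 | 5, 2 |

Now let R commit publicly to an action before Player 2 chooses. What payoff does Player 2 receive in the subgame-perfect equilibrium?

6

Player 2 best-responds to each possible R move:
- T: BR = c5, leader payoff 0.
- B: BR = c4, leader payoff -1.
Among 0, -1, the best is 0 at T. Subgame-perfect outcome: (T, c5) with payoffs (0, 6).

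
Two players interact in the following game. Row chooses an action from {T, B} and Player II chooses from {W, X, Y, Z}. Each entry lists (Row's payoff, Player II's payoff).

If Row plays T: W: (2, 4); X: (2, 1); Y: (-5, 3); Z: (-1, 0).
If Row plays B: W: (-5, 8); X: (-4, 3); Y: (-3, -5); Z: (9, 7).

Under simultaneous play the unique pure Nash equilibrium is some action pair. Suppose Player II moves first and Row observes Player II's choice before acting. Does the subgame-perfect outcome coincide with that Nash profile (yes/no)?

no

Work backward from Row's decision.
- W → Row plays T (best of 2, -5); Player II gets 4.
- X → Row plays T (best of 2, -4); Player II gets 1.
- Y → Row plays B (best of -5, -3); Player II gets -5.
- Z → Row plays B (best of -1, 9); Player II gets 7.
Maximizing over 4, 1, -5, 7, Player II chooses Z. Subgame-perfect outcome: (B, Z) with payoffs (9, 7).
Under simultaneous play:
Row's best replies: W→T; X→T; Y→B; Z→B.
Player II's best replies: T→W; B→W.
Only (T, W) has each player best-responding; Nash payoffs (2, 4).
Sequential outcome (B, Z) differs from the Nash profile (T, W).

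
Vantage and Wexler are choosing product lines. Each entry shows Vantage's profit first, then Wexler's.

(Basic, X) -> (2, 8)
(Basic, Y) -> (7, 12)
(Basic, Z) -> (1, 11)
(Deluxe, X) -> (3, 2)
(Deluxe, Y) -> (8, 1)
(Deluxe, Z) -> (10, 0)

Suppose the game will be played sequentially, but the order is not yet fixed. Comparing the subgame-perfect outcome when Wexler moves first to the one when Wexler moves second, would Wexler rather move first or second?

second

If Vantage leads: Wexler's best replies are Basic→Y, Deluxe→X; Vantage's induced payoffs 7, 3; outcome (Basic, Y), payoffs (7, 12).
If Wexler leads: Vantage's best replies are X→Deluxe, Y→Deluxe, Z→Deluxe; Wexler's induced payoffs 2, 1, 0; outcome (Deluxe, X), payoffs (3, 2).
Wexler gets 2 moving first and 12 moving second, so Wexler prefers to move second.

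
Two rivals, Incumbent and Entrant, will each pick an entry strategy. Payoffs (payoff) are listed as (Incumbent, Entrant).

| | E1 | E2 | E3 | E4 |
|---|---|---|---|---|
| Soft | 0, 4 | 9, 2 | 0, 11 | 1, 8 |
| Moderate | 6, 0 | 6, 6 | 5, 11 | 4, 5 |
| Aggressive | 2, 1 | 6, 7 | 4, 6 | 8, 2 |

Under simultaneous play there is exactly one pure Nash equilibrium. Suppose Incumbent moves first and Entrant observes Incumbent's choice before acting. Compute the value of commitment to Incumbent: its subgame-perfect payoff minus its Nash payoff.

1

Work backward from Entrant's decision.
- Soft → Entrant plays E3 (best of 4, 2, 11, 8); Incumbent gets 0.
- Moderate → Entrant plays E3 (best of 0, 6, 11, 5); Incumbent gets 5.
- Aggressive → Entrant plays E2 (best of 1, 7, 6, 2); Incumbent gets 6.
Maximizing over 0, 5, 6, Incumbent chooses Aggressive. Subgame-perfect outcome: (Aggressive, E2) with payoffs (6, 7).
Now find the simultaneous Nash equilibrium.
Incumbent's best replies: E1→Moderate; E2→Soft; E3→Moderate; E4→Aggressive.
Entrant's best replies: Soft→E3; Moderate→E3; Aggressive→E2.
Only (Moderate, E3) has each player best-responding; Nash payoffs (5, 11).
Incumbent's commitment gain: 6 − 5 = 1.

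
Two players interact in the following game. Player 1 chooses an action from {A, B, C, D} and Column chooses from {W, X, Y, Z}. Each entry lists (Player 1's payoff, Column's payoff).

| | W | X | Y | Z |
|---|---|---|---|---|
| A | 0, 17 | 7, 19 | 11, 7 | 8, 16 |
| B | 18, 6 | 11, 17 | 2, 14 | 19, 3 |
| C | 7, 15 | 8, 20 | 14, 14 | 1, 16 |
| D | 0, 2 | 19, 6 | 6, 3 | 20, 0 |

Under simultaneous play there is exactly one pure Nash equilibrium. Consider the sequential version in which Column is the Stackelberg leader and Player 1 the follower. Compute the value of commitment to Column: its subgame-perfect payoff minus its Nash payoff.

8

Solve by backward induction (Column leads).
- W: Player 1 compares 0, 18, 7, 0 and picks B; Column would get 6.
- X: Player 1 compares 7, 11, 8, 19 and picks D; Column would get 6.
- Y: Player 1 compares 11, 2, 14, 6 and picks C; Column would get 14.
- Z: Player 1 compares 8, 19, 1, 20 and picks D; Column would get 0.
Column's induced payoffs are 6, 6, 14, 0, so Column commits to Y. Subgame-perfect outcome: (C, Y) with payoffs (14, 14).
For the simultaneous game, intersect best replies.
Player 1's best replies: W→B; X→D; Y→C; Z→D.
Column's best replies: A→X; B→X; C→X; D→X.
The unique mutual best reply is (D, X), giving (19, 6).
Column's commitment gain: 14 − 6 = 8.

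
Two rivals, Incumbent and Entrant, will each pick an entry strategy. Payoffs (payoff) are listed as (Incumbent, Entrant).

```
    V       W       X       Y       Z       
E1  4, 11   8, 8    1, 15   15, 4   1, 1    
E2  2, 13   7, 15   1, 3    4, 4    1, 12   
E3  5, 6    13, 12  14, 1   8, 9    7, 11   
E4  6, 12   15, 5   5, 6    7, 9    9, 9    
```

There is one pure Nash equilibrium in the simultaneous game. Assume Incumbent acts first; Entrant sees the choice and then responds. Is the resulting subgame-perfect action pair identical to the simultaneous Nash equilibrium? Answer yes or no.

Backward induction with Incumbent moving first.
- E1: Entrant compares 11, 8, 15, 4, 1 and picks X; Incumbent would get 1.
- E2: Entrant compares 13, 15, 3, 4, 12 and picks W; Incumbent would get 7.
- E3: Entrant compares 6, 12, 1, 9, 11 and picks W; Incumbent would get 13.
- E4: Entrant compares 12, 5, 6, 9, 9 and picks V; Incumbent would get 6.
Incumbent's induced payoffs are 1, 7, 13, 6, so Incumbent commits to E3. Subgame-perfect outcome: (E3, W) with payoffs (13, 12).
Now find the simultaneous Nash equilibrium.
Incumbent's best replies: V→E4; W→E4; X→E3; Y→E1; Z→E4.
Entrant's best replies: E1→X; E2→W; E3→W; E4→V.
Only (E4, V) has each player best-responding; Nash payoffs (6, 12).
Sequential outcome (E3, W) differs from the Nash profile (E4, V).

no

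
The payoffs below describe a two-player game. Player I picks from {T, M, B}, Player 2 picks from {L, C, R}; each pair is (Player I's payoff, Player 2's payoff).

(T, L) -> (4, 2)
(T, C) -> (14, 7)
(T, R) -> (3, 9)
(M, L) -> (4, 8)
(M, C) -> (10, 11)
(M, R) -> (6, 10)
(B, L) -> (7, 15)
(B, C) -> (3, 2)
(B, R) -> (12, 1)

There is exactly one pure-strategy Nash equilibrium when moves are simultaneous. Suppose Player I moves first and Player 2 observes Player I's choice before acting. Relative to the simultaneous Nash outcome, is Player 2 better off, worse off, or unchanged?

Solve by backward induction (Player I leads).
- T → Player 2 plays R (best of 2, 7, 9); Player I gets 3.
- M → Player 2 plays C (best of 8, 11, 10); Player I gets 10.
- B → Player 2 plays L (best of 15, 2, 1); Player I gets 7.
Among 3, 10, 7, the best is 10 at M. Subgame-perfect outcome: (M, C) with payoffs (10, 11).
For the simultaneous game, intersect best replies.
Player I's best replies: L→B; C→T; R→B.
Player 2's best replies: T→R; M→C; B→L.
Only (B, L) has each player best-responding; Nash payoffs (7, 15).
Player 2 earns 11 sequentially versus 15 at the Nash outcome: worse off.

worse off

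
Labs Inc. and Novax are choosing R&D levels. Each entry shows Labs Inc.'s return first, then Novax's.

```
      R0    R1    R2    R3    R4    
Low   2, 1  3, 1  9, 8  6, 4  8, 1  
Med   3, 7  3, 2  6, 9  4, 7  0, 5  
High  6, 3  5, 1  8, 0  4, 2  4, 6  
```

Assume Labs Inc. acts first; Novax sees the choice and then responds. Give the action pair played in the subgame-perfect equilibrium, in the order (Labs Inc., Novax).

(Low, R2)

Solve by backward induction (Labs Inc. leads).
- Low: BR = R2, leader payoff 9.
- Med: BR = R2, leader payoff 6.
- High: BR = R4, leader payoff 4.
Maximizing over 9, 6, 4, Labs Inc. chooses Low. Subgame-perfect outcome: (Low, R2) with payoffs (9, 8).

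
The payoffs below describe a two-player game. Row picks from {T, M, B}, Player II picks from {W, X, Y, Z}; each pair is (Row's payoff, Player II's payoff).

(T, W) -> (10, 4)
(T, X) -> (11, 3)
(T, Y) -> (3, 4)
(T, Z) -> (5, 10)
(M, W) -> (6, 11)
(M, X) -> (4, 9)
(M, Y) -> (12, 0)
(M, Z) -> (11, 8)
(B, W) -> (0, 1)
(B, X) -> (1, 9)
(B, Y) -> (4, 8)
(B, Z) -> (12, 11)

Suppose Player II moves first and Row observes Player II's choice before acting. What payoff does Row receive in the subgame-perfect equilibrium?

12

Solve by backward induction (Player II leads).
- W: Row compares 10, 6, 0 and picks T; Player II would get 4.
- X: Row compares 11, 4, 1 and picks T; Player II would get 3.
- Y: Row compares 3, 12, 4 and picks M; Player II would get 0.
- Z: Row compares 5, 11, 12 and picks B; Player II would get 11.
Player II's induced payoffs are 4, 3, 0, 11, so Player II commits to Z. Subgame-perfect outcome: (B, Z) with payoffs (12, 11).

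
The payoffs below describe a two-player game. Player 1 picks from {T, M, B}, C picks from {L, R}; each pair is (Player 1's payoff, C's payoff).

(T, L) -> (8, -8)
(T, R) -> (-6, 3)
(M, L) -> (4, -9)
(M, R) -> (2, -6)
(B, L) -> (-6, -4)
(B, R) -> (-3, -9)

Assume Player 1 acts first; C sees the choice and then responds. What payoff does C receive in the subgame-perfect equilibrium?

-6

Work backward from C's decision.
- T → C plays R (best of -8, 3); Player 1 gets -6.
- M → C plays R (best of -9, -6); Player 1 gets 2.
- B → C plays L (best of -4, -9); Player 1 gets -6.
Among -6, 2, -6, the best is 2 at M. Subgame-perfect outcome: (M, R) with payoffs (2, -6).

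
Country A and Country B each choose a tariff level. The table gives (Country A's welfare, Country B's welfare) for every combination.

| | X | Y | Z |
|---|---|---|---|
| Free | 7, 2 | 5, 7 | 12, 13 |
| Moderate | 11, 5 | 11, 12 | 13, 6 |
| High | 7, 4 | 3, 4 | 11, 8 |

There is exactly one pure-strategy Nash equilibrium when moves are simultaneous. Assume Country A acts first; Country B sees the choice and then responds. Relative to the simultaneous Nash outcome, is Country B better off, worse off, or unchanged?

Work backward from Country B's decision.
- Free: BR = Z, leader payoff 12.
- Moderate: BR = Y, leader payoff 11.
- High: BR = Z, leader payoff 11.
Country A's induced payoffs are 12, 11, 11, so Country A commits to Free. Subgame-perfect outcome: (Free, Z) with payoffs (12, 13).
Under simultaneous play:
Country A's best replies: X→Moderate; Y→Moderate; Z→Moderate.
Country B's best replies: Free→Z; Moderate→Y; High→Z.
The unique mutual best reply is (Moderate, Y), giving (11, 12).
Country B earns 13 sequentially versus 12 at the Nash outcome: better off.

better off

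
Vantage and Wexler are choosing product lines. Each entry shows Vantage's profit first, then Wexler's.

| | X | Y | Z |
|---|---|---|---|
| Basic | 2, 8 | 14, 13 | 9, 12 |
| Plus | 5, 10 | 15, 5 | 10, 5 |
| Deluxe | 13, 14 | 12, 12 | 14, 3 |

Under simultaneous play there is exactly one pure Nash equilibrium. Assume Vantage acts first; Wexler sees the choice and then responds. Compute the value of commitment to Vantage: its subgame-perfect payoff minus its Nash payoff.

Work backward from Wexler's decision.
- Basic → Wexler plays Y (best of 8, 13, 12); Vantage gets 14.
- Plus → Wexler plays X (best of 10, 5, 5); Vantage gets 5.
- Deluxe → Wexler plays X (best of 14, 12, 3); Vantage gets 13.
Maximizing over 14, 5, 13, Vantage chooses Basic. Subgame-perfect outcome: (Basic, Y) with payoffs (14, 13).
For the simultaneous game, intersect best replies.
Vantage's best replies: X→Deluxe; Y→Plus; Z→Deluxe.
Wexler's best replies: Basic→Y; Plus→X; Deluxe→X.
The unique mutual best reply is (Deluxe, X), giving (13, 14).
Vantage's commitment gain: 14 − 13 = 1.

1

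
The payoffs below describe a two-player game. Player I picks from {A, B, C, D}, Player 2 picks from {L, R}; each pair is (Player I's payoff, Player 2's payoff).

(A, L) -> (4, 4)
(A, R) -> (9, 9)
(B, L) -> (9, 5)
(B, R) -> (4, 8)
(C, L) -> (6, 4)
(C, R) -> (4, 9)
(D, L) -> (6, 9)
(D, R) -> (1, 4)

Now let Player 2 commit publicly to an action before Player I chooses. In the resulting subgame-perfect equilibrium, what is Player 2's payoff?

9

Player I best-responds to each possible Player 2 move:
- L: BR = B, leader payoff 5.
- R: BR = A, leader payoff 9.
Player 2's induced payoffs are 5, 9, so Player 2 commits to R. Subgame-perfect outcome: (A, R) with payoffs (9, 9).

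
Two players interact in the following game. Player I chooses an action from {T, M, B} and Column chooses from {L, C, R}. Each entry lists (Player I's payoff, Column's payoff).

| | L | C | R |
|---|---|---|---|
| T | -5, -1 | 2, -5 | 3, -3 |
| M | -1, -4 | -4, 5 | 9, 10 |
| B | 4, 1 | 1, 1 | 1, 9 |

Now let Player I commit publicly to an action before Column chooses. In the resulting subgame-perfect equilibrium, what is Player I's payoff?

Backward induction with Player I moving first.
- T: BR = L, leader payoff -5.
- M: BR = R, leader payoff 9.
- B: BR = R, leader payoff 1.
Player I's induced payoffs are -5, 9, 1, so Player I commits to M. Subgame-perfect outcome: (M, R) with payoffs (9, 10).

9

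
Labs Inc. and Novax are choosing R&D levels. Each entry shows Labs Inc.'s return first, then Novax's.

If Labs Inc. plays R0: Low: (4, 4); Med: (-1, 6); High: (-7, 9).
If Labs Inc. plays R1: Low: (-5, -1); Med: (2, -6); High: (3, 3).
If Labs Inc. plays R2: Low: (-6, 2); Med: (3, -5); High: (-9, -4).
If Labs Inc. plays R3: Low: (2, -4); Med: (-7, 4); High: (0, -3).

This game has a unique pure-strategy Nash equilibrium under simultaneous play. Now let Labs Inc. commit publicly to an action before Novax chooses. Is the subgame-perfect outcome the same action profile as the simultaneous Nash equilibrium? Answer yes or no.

yes

Novax best-responds to each possible Labs Inc. move:
- R0: BR = High, leader payoff -7.
- R1: BR = High, leader payoff 3.
- R2: BR = Low, leader payoff -6.
- R3: BR = Med, leader payoff -7.
Maximizing over -7, 3, -6, -7, Labs Inc. chooses R1. Subgame-perfect outcome: (R1, High) with payoffs (3, 3).
Under simultaneous play:
Labs Inc.'s best replies: Low→R0; Med→R2; High→R1.
Novax's best replies: R0→High; R1→High; R2→Low; R3→Med.
The unique mutual best reply is (R1, High), giving (3, 3).
Sequential outcome (R1, High) coincides with the Nash profile (R1, High).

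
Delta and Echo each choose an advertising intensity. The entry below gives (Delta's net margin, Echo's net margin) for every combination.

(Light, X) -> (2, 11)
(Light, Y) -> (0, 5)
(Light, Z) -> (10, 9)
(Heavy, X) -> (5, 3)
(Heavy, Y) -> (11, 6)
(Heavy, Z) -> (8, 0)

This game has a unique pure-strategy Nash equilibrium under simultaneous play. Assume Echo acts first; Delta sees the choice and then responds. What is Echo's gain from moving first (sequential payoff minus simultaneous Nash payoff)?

Delta best-responds to each possible Echo move:
- X: BR = Heavy, leader payoff 3.
- Y: BR = Heavy, leader payoff 6.
- Z: BR = Light, leader payoff 9.
Maximizing over 3, 6, 9, Echo chooses Z. Subgame-perfect outcome: (Light, Z) with payoffs (10, 9).
Now find the simultaneous Nash equilibrium.
Delta's best replies: X→Heavy; Y→Heavy; Z→Light.
Echo's best replies: Light→X; Heavy→Y.
Only (Heavy, Y) has each player best-responding; Nash payoffs (11, 6).
Echo's commitment gain: 9 − 6 = 3.

3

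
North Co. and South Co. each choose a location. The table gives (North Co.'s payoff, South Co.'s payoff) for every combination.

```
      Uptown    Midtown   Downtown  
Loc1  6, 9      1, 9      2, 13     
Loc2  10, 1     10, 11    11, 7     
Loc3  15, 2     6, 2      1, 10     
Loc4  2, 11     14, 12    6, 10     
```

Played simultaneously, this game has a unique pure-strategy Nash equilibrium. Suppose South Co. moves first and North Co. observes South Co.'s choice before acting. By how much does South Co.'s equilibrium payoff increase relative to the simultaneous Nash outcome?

North Co. best-responds to each possible South Co. move:
- Uptown: BR = Loc3, leader payoff 2.
- Midtown: BR = Loc4, leader payoff 12.
- Downtown: BR = Loc2, leader payoff 7.
Among 2, 12, 7, the best is 12 at Midtown. Subgame-perfect outcome: (Loc4, Midtown) with payoffs (14, 12).
For the simultaneous game, intersect best replies.
North Co.'s best replies: Uptown→Loc3; Midtown→Loc4; Downtown→Loc2.
South Co.'s best replies: Loc1→Downtown; Loc2→Midtown; Loc3→Downtown; Loc4→Midtown.
Only (Loc4, Midtown) has each player best-responding; Nash payoffs (14, 12).
South Co.'s commitment gain: 12 − 12 = 0.

0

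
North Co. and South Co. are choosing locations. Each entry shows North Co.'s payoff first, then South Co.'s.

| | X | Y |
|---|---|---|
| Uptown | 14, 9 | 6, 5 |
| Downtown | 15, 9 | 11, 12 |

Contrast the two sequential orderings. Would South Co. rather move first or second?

If North Co. leads: South Co.'s best replies are Uptown→X, Downtown→Y; North Co.'s induced payoffs 14, 11; outcome (Uptown, X), payoffs (14, 9).
If South Co. leads: North Co.'s best replies are X→Downtown, Y→Downtown; South Co.'s induced payoffs 9, 12; outcome (Downtown, Y), payoffs (11, 12).
South Co. gets 12 moving first and 9 moving second, so South Co. prefers to move first.

first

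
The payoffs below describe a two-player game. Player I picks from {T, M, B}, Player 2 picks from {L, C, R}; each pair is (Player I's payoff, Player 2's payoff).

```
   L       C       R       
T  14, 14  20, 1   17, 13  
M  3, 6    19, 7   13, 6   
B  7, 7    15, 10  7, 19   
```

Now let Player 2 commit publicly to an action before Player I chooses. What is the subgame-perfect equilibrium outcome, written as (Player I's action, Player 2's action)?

Work backward from Player I's decision.
- L: Player I compares 14, 3, 7 and picks T; Player 2 would get 14.
- C: Player I compares 20, 19, 15 and picks T; Player 2 would get 1.
- R: Player I compares 17, 13, 7 and picks T; Player 2 would get 13.
Player 2's induced payoffs are 14, 1, 13, so Player 2 commits to L. Subgame-perfect outcome: (T, L) with payoffs (14, 14).

(T, L)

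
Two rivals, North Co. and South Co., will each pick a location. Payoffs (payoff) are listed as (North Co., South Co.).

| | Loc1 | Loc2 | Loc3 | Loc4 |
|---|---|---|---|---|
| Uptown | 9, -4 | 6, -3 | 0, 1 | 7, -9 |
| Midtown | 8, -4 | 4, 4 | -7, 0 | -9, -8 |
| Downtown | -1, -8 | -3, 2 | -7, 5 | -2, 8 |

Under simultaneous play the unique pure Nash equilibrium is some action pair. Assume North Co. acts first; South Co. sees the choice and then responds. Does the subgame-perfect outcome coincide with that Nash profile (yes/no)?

no

South Co. best-responds to each possible North Co. move:
- Uptown: BR = Loc3, leader payoff 0.
- Midtown: BR = Loc2, leader payoff 4.
- Downtown: BR = Loc4, leader payoff -2.
North Co.'s induced payoffs are 0, 4, -2, so North Co. commits to Midtown. Subgame-perfect outcome: (Midtown, Loc2) with payoffs (4, 4).
Now find the simultaneous Nash equilibrium.
North Co.'s best replies: Loc1→Uptown; Loc2→Uptown; Loc3→Uptown; Loc4→Uptown.
South Co.'s best replies: Uptown→Loc3; Midtown→Loc2; Downtown→Loc4.
Only (Uptown, Loc3) has each player best-responding; Nash payoffs (0, 1).
Sequential outcome (Midtown, Loc2) differs from the Nash profile (Uptown, Loc3).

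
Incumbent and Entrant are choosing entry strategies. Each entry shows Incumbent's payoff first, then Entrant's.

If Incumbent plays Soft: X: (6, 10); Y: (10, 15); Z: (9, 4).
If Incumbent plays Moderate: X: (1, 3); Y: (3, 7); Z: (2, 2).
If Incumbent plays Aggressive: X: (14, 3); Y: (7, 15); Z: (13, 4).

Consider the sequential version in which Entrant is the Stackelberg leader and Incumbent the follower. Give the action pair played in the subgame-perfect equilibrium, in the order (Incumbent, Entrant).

(Soft, Y)

Work backward from Incumbent's decision.
- X: Incumbent compares 6, 1, 14 and picks Aggressive; Entrant would get 3.
- Y: Incumbent compares 10, 3, 7 and picks Soft; Entrant would get 15.
- Z: Incumbent compares 9, 2, 13 and picks Aggressive; Entrant would get 4.
Among 3, 15, 4, the best is 15 at Y. Subgame-perfect outcome: (Soft, Y) with payoffs (10, 15).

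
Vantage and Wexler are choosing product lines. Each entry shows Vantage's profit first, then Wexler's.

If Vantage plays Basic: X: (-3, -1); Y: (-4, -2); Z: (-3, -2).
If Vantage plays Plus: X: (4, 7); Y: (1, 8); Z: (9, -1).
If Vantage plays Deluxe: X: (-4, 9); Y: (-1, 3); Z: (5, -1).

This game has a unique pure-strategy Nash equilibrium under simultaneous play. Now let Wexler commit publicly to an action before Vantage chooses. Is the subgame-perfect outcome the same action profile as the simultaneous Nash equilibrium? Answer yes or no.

Solve by backward induction (Wexler leads).
- X: Vantage compares -3, 4, -4 and picks Plus; Wexler would get 7.
- Y: Vantage compares -4, 1, -1 and picks Plus; Wexler would get 8.
- Z: Vantage compares -3, 9, 5 and picks Plus; Wexler would get -1.
Among 7, 8, -1, the best is 8 at Y. Subgame-perfect outcome: (Plus, Y) with payoffs (1, 8).
Now find the simultaneous Nash equilibrium.
Vantage's best replies: X→Plus; Y→Plus; Z→Plus.
Wexler's best replies: Basic→X; Plus→Y; Deluxe→X.
The unique mutual best reply is (Plus, Y), giving (1, 8).
Sequential outcome (Plus, Y) coincides with the Nash profile (Plus, Y).

yes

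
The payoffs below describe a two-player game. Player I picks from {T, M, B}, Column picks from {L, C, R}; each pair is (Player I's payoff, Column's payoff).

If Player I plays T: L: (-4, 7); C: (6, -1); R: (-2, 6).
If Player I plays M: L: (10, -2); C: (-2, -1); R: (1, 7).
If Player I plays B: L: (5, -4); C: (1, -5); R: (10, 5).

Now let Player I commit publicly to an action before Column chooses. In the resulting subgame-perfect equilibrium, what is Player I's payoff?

10

Work backward from Column's decision.
- T → Column plays L (best of 7, -1, 6); Player I gets -4.
- M → Column plays R (best of -2, -1, 7); Player I gets 1.
- B → Column plays R (best of -4, -5, 5); Player I gets 10.
Among -4, 1, 10, the best is 10 at B. Subgame-perfect outcome: (B, R) with payoffs (10, 5).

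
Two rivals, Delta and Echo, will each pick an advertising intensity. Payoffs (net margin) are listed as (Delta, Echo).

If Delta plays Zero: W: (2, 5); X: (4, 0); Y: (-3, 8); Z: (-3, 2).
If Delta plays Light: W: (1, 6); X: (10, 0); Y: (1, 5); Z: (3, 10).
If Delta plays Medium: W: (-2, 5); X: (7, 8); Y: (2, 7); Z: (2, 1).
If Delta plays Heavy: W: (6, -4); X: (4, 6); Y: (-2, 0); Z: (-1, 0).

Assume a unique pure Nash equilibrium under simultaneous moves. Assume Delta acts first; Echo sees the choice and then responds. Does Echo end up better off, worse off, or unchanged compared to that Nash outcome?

worse off

Solve by backward induction (Delta leads).
- Zero → Echo plays Y (best of 5, 0, 8, 2); Delta gets -3.
- Light → Echo plays Z (best of 6, 0, 5, 10); Delta gets 3.
- Medium → Echo plays X (best of 5, 8, 7, 1); Delta gets 7.
- Heavy → Echo plays X (best of -4, 6, 0, 0); Delta gets 4.
Delta's induced payoffs are -3, 3, 7, 4, so Delta commits to Medium. Subgame-perfect outcome: (Medium, X) with payoffs (7, 8).
Now find the simultaneous Nash equilibrium.
Delta's best replies: W→Heavy; X→Light; Y→Medium; Z→Light.
Echo's best replies: Zero→Y; Light→Z; Medium→X; Heavy→X.
The unique mutual best reply is (Light, Z), giving (3, 10).
Echo earns 8 sequentially versus 10 at the Nash outcome: worse off.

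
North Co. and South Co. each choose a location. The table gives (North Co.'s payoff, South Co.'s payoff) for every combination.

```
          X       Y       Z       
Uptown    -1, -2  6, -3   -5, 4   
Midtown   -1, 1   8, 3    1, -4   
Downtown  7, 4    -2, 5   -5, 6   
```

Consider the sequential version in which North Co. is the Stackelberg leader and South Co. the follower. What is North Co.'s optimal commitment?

Work backward from South Co.'s decision.
- Uptown: BR = Z, leader payoff -5.
- Midtown: BR = Y, leader payoff 8.
- Downtown: BR = Z, leader payoff -5.
North Co.'s induced payoffs are -5, 8, -5, so North Co. commits to Midtown. Subgame-perfect outcome: (Midtown, Y) with payoffs (8, 3).

Midtown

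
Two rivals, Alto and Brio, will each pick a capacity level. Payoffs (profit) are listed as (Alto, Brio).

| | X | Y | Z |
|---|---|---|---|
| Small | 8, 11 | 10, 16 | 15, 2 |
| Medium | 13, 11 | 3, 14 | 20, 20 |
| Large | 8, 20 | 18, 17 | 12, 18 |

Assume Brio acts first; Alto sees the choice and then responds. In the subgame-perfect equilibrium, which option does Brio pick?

Z

Work backward from Alto's decision.
- X → Alto plays Medium (best of 8, 13, 8); Brio gets 11.
- Y → Alto plays Large (best of 10, 3, 18); Brio gets 17.
- Z → Alto plays Medium (best of 15, 20, 12); Brio gets 20.
Among 11, 17, 20, the best is 20 at Z. Subgame-perfect outcome: (Medium, Z) with payoffs (20, 20).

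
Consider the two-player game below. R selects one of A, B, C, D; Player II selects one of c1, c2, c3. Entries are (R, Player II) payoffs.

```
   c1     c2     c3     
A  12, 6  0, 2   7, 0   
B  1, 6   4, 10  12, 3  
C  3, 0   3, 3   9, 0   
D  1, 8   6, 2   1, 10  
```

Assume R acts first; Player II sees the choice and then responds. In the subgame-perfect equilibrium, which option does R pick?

Player II best-responds to each possible R move:
- A: BR = c1, leader payoff 12.
- B: BR = c2, leader payoff 4.
- C: BR = c2, leader payoff 3.
- D: BR = c3, leader payoff 1.
R's induced payoffs are 12, 4, 3, 1, so R commits to A. Subgame-perfect outcome: (A, c1) with payoffs (12, 6).

A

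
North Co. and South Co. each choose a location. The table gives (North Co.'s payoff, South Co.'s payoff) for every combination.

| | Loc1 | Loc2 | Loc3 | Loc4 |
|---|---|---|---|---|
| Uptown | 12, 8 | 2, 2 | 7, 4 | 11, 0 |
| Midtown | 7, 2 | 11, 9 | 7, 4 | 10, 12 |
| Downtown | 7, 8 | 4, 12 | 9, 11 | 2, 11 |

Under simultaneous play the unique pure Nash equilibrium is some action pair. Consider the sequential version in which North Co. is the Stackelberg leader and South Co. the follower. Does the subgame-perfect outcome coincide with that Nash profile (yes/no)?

yes

Work backward from South Co.'s decision.
- Uptown → South Co. plays Loc1 (best of 8, 2, 4, 0); North Co. gets 12.
- Midtown → South Co. plays Loc4 (best of 2, 9, 4, 12); North Co. gets 10.
- Downtown → South Co. plays Loc2 (best of 8, 12, 11, 11); North Co. gets 4.
North Co.'s induced payoffs are 12, 10, 4, so North Co. commits to Uptown. Subgame-perfect outcome: (Uptown, Loc1) with payoffs (12, 8).
For the simultaneous game, intersect best replies.
North Co.'s best replies: Loc1→Uptown; Loc2→Midtown; Loc3→Downtown; Loc4→Uptown.
South Co.'s best replies: Uptown→Loc1; Midtown→Loc4; Downtown→Loc2.
Only (Uptown, Loc1) has each player best-responding; Nash payoffs (12, 8).
Sequential outcome (Uptown, Loc1) coincides with the Nash profile (Uptown, Loc1).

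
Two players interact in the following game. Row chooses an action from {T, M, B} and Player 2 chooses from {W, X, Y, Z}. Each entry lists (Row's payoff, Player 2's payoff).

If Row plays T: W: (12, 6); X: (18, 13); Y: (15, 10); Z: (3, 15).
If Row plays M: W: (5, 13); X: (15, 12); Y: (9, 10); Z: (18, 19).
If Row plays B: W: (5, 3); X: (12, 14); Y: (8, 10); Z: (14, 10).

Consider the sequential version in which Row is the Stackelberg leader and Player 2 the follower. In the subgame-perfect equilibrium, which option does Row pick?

Player 2 best-responds to each possible Row move:
- T: Player 2 compares 6, 13, 10, 15 and picks Z; Row would get 3.
- M: Player 2 compares 13, 12, 10, 19 and picks Z; Row would get 18.
- B: Player 2 compares 3, 14, 10, 10 and picks X; Row would get 12.
Among 3, 18, 12, the best is 18 at M. Subgame-perfect outcome: (M, Z) with payoffs (18, 19).

M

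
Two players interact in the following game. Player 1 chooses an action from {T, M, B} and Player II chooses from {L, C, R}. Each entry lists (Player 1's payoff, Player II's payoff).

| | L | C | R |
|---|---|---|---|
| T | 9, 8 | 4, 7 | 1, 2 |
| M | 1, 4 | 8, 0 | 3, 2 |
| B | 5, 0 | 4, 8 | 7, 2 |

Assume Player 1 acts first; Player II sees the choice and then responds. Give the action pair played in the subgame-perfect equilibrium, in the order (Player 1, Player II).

Work backward from Player II's decision.
- T → Player II plays L (best of 8, 7, 2); Player 1 gets 9.
- M → Player II plays L (best of 4, 0, 2); Player 1 gets 1.
- B → Player II plays C (best of 0, 8, 2); Player 1 gets 4.
Among 9, 1, 4, the best is 9 at T. Subgame-perfect outcome: (T, L) with payoffs (9, 8).

(T, L)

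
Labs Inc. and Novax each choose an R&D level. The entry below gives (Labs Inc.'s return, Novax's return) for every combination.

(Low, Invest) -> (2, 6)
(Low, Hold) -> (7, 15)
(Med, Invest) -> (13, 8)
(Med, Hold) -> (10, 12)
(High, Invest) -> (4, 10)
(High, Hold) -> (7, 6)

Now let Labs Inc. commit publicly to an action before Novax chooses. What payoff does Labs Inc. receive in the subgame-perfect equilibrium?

10

Novax best-responds to each possible Labs Inc. move:
- Low → Novax plays Hold (best of 6, 15); Labs Inc. gets 7.
- Med → Novax plays Hold (best of 8, 12); Labs Inc. gets 10.
- High → Novax plays Invest (best of 10, 6); Labs Inc. gets 4.
Labs Inc.'s induced payoffs are 7, 10, 4, so Labs Inc. commits to Med. Subgame-perfect outcome: (Med, Hold) with payoffs (10, 12).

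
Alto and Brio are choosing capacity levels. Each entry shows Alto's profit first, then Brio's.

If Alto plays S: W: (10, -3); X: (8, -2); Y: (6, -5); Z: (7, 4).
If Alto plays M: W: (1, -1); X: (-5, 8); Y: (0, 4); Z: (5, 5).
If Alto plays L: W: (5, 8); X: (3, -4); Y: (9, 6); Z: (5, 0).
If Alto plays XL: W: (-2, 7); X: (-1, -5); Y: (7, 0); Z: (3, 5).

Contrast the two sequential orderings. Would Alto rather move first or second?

second

If Alto leads: Brio's best replies are S→Z, M→X, L→W, XL→W; Alto's induced payoffs 7, -5, 5, -2; outcome (S, Z), payoffs (7, 4).
If Brio leads: Alto's best replies are W→S, X→S, Y→L, Z→S; Brio's induced payoffs -3, -2, 6, 4; outcome (L, Y), payoffs (9, 6).
Alto gets 7 moving first and 9 moving second, so Alto prefers to move second.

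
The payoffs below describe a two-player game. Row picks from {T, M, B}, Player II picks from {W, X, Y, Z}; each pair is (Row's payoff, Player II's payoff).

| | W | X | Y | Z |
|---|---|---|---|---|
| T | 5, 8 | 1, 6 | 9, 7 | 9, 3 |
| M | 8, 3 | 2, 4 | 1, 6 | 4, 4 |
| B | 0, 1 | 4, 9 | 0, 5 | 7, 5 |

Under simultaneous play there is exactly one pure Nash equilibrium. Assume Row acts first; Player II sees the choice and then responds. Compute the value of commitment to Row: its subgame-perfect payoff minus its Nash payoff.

1

Solve by backward induction (Row leads).
- T: Player II compares 8, 6, 7, 3 and picks W; Row would get 5.
- M: Player II compares 3, 4, 6, 4 and picks Y; Row would get 1.
- B: Player II compares 1, 9, 5, 5 and picks X; Row would get 4.
Row's induced payoffs are 5, 1, 4, so Row commits to T. Subgame-perfect outcome: (T, W) with payoffs (5, 8).
For the simultaneous game, intersect best replies.
Row's best replies: W→M; X→B; Y→T; Z→T.
Player II's best replies: T→W; M→Y; B→X.
The unique mutual best reply is (B, X), giving (4, 9).
Row's commitment gain: 5 − 4 = 1.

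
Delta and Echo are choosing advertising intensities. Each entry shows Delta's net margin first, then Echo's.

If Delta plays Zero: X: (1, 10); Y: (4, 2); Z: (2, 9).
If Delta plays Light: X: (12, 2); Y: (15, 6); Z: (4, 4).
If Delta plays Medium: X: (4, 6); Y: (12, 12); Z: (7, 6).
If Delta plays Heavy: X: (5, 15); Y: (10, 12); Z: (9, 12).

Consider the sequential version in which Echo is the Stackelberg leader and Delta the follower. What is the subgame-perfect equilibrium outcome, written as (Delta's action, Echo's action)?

Delta best-responds to each possible Echo move:
- X → Delta plays Light (best of 1, 12, 4, 5); Echo gets 2.
- Y → Delta plays Light (best of 4, 15, 12, 10); Echo gets 6.
- Z → Delta plays Heavy (best of 2, 4, 7, 9); Echo gets 12.
Maximizing over 2, 6, 12, Echo chooses Z. Subgame-perfect outcome: (Heavy, Z) with payoffs (9, 12).

(Heavy, Z)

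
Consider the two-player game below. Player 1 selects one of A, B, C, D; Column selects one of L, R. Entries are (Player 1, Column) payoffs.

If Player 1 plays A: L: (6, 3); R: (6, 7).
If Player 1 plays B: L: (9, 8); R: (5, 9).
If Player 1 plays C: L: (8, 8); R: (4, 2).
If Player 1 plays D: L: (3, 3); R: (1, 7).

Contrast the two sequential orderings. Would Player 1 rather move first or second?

second

If Player 1 leads: Column's best replies are A→R, B→R, C→L, D→R; Player 1's induced payoffs 6, 5, 8, 1; outcome (C, L), payoffs (8, 8).
If Column leads: Player 1's best replies are L→B, R→A; Column's induced payoffs 8, 7; outcome (B, L), payoffs (9, 8).
Player 1 gets 8 moving first and 9 moving second, so Player 1 prefers to move second.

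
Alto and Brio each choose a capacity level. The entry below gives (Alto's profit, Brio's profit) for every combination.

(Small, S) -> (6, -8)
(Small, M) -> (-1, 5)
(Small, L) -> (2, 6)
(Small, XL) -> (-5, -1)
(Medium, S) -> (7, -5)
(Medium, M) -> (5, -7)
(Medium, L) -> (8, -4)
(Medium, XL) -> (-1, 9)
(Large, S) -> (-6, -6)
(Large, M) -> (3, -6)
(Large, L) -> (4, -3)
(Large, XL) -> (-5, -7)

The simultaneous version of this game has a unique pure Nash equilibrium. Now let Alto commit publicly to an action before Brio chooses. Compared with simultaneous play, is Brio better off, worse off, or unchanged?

worse off

Backward induction with Alto moving first.
- Small: Brio compares -8, 5, 6, -1 and picks L; Alto would get 2.
- Medium: Brio compares -5, -7, -4, 9 and picks XL; Alto would get -1.
- Large: Brio compares -6, -6, -3, -7 and picks L; Alto would get 4.
Among 2, -1, 4, the best is 4 at Large. Subgame-perfect outcome: (Large, L) with payoffs (4, -3).
For the simultaneous game, intersect best replies.
Alto's best replies: S→Medium; M→Medium; L→Medium; XL→Medium.
Brio's best replies: Small→L; Medium→XL; Large→L.
The unique mutual best reply is (Medium, XL), giving (-1, 9).
Brio earns -3 sequentially versus 9 at the Nash outcome: worse off.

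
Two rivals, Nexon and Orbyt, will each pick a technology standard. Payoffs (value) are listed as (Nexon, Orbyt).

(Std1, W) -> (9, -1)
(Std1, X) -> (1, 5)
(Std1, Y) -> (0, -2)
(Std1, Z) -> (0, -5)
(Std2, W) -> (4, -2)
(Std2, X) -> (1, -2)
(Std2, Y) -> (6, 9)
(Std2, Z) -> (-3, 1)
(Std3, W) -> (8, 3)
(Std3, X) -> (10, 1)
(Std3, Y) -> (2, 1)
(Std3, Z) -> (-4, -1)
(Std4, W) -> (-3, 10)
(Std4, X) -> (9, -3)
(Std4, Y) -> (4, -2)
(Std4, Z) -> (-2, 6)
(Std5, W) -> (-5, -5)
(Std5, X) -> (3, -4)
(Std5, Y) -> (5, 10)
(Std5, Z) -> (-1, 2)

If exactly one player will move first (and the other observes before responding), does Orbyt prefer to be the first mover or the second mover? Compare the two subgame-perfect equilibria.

If Nexon leads: Orbyt's best replies are Std1→X, Std2→Y, Std3→W, Std4→W, Std5→Y; Nexon's induced payoffs 1, 6, 8, -3, 5; outcome (Std3, W), payoffs (8, 3).
If Orbyt leads: Nexon's best replies are W→Std1, X→Std3, Y→Std2, Z→Std1; Orbyt's induced payoffs -1, 1, 9, -5; outcome (Std2, Y), payoffs (6, 9).
Orbyt gets 9 moving first and 3 moving second, so Orbyt prefers to move first.

first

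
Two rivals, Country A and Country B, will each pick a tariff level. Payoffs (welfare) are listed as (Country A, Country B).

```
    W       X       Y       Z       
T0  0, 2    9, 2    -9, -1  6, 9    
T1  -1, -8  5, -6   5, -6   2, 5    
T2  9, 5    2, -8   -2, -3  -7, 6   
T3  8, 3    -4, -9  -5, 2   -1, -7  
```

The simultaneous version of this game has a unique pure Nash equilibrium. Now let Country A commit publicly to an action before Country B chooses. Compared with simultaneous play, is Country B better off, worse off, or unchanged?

Work backward from Country B's decision.
- T0: Country B compares 2, 2, -1, 9 and picks Z; Country A would get 6.
- T1: Country B compares -8, -6, -6, 5 and picks Z; Country A would get 2.
- T2: Country B compares 5, -8, -3, 6 and picks Z; Country A would get -7.
- T3: Country B compares 3, -9, 2, -7 and picks W; Country A would get 8.
Maximizing over 6, 2, -7, 8, Country A chooses T3. Subgame-perfect outcome: (T3, W) with payoffs (8, 3).
For the simultaneous game, intersect best replies.
Country A's best replies: W→T2; X→T0; Y→T1; Z→T0.
Country B's best replies: T0→Z; T1→Z; T2→Z; T3→W.
The unique mutual best reply is (T0, Z), giving (6, 9).
Country B earns 3 sequentially versus 9 at the Nash outcome: worse off.

worse off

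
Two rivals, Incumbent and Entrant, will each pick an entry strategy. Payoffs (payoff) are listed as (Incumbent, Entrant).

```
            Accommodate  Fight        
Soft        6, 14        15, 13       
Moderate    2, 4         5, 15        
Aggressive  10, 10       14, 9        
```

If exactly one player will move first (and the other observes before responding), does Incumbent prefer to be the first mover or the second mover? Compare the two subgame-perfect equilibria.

If Incumbent leads: Entrant's best replies are Soft→Accommodate, Moderate→Fight, Aggressive→Accommodate; Incumbent's induced payoffs 6, 5, 10; outcome (Aggressive, Accommodate), payoffs (10, 10).
If Entrant leads: Incumbent's best replies are Accommodate→Aggressive, Fight→Soft; Entrant's induced payoffs 10, 13; outcome (Soft, Fight), payoffs (15, 13).
Incumbent gets 10 moving first and 15 moving second, so Incumbent prefers to move second.

second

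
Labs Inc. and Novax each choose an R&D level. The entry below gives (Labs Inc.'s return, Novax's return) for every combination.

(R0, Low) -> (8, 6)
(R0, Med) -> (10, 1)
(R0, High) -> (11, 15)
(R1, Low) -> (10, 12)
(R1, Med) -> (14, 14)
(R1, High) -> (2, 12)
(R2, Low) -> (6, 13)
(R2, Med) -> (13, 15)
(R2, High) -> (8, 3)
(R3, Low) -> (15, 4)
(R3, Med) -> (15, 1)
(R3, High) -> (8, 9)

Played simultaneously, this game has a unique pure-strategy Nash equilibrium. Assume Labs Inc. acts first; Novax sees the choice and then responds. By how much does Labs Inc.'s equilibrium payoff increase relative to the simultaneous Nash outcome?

Work backward from Novax's decision.
- R0 → Novax plays High (best of 6, 1, 15); Labs Inc. gets 11.
- R1 → Novax plays Med (best of 12, 14, 12); Labs Inc. gets 14.
- R2 → Novax plays Med (best of 13, 15, 3); Labs Inc. gets 13.
- R3 → Novax plays High (best of 4, 1, 9); Labs Inc. gets 8.
Maximizing over 11, 14, 13, 8, Labs Inc. chooses R1. Subgame-perfect outcome: (R1, Med) with payoffs (14, 14).
Now find the simultaneous Nash equilibrium.
Labs Inc.'s best replies: Low→R3; Med→R3; High→R0.
Novax's best replies: R0→High; R1→Med; R2→Med; R3→High.
Only (R0, High) has each player best-responding; Nash payoffs (11, 15).
Labs Inc.'s commitment gain: 14 − 11 = 3.

3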